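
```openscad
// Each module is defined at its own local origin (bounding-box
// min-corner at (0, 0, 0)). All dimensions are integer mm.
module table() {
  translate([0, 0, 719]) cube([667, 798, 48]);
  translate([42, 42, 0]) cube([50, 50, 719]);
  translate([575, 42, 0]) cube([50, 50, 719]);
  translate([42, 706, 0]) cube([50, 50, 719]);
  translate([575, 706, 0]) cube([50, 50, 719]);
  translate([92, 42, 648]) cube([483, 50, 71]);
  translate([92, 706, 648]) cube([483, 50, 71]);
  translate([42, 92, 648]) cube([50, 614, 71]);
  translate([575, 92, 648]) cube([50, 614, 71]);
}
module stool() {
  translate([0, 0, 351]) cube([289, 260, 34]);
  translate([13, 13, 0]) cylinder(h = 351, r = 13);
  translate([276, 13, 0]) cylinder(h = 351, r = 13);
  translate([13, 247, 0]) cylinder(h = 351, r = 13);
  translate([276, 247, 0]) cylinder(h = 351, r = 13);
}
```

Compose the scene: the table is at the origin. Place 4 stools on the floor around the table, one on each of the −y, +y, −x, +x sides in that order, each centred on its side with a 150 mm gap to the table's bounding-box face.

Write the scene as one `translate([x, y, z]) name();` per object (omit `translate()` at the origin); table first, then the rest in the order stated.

table();
translate([189, -410, 0]) stool();
translate([189, 948, 0]) stool();
translate([-439, 269, 0]) stool();
translate([817, 269, 0]) stool();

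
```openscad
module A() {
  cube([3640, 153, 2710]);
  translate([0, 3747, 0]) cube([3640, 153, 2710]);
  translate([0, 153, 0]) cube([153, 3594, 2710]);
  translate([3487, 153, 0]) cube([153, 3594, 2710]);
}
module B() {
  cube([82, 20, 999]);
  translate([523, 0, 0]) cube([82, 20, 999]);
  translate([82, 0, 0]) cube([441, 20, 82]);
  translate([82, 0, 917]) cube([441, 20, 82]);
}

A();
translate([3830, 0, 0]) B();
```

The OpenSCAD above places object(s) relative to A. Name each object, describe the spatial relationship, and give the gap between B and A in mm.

A is a house frame. B is a picture frame. The picture frame is on the floor beside the house frame on its +x side. The gap between the picture frame and the house frame is 190 mm.

The picture frame's nearest face is 190 mm from the house frame's +x face.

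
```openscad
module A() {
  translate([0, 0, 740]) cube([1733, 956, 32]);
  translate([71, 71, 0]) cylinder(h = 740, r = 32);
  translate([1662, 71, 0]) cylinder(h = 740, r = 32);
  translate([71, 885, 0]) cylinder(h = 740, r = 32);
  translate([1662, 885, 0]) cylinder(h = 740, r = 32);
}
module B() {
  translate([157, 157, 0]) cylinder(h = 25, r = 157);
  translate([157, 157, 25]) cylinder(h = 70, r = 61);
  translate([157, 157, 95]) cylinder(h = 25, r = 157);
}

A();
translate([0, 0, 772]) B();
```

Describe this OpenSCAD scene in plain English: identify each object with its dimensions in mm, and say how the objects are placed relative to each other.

A is a table: top 1733 mm (x) × 956 mm (y), 32 mm thick, upper face at z = 772 mm, on four round legs of 64 mm diameter, each leg's bounding box inset 39 mm from the nearest pair of top edges, running from z = 0 to the bottom of the top.

B is a spool: two coaxial disc flanges of radius 157 mm and thickness 25 mm, joined by a core cylinder of radius 61 mm and height 70 mm. The lower flange rests on z = 0 and the three cylinders share a vertical axis.

The spool is on top of the table.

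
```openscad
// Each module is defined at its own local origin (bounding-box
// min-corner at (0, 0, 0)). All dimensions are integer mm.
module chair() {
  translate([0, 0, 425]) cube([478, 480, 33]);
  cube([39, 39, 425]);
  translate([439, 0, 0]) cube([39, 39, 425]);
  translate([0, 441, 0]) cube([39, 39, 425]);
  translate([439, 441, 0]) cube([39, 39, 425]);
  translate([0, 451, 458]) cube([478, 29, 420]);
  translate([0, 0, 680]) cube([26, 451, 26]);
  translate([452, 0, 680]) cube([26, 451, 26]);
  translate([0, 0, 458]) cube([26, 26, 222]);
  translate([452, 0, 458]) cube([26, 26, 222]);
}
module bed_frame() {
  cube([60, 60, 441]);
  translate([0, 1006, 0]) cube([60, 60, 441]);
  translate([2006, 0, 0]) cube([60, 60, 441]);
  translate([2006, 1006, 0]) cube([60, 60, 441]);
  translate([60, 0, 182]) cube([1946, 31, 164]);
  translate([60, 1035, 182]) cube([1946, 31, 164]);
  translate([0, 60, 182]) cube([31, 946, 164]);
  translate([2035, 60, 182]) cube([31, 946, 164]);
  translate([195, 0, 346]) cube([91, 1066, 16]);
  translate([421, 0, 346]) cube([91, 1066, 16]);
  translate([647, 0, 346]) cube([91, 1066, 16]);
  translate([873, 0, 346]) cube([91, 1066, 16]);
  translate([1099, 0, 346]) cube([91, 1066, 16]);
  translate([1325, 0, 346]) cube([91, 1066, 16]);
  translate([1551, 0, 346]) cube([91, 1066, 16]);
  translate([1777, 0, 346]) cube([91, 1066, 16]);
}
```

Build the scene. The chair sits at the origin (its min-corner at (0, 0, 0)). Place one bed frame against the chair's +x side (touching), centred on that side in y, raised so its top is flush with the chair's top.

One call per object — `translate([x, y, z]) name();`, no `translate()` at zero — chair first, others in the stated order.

chair();
translate([478, -293, 437]) bed_frame();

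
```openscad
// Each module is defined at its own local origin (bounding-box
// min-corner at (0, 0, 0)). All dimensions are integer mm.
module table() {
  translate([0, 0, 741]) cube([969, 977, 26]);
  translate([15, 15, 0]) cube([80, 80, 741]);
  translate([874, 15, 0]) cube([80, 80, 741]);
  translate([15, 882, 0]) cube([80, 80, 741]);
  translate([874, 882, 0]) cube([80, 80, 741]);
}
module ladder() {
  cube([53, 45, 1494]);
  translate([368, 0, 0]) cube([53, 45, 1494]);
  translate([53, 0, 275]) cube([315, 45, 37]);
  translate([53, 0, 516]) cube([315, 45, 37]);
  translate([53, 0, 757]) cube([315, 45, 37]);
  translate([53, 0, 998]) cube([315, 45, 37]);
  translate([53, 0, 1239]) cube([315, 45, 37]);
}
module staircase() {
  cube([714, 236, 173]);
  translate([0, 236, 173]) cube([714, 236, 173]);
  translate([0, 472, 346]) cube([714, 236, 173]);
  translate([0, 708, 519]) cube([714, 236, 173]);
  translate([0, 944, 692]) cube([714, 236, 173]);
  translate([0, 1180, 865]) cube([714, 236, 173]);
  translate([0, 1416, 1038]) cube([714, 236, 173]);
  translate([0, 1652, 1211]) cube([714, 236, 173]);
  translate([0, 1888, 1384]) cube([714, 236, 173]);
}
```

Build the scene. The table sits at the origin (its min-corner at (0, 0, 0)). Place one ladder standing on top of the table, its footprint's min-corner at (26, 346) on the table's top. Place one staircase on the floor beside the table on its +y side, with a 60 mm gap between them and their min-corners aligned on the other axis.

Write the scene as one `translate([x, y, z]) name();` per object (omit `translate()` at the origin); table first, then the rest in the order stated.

table();
translate([26, 346, 767]) ladder();
translate([0, 1037, 0]) staircase();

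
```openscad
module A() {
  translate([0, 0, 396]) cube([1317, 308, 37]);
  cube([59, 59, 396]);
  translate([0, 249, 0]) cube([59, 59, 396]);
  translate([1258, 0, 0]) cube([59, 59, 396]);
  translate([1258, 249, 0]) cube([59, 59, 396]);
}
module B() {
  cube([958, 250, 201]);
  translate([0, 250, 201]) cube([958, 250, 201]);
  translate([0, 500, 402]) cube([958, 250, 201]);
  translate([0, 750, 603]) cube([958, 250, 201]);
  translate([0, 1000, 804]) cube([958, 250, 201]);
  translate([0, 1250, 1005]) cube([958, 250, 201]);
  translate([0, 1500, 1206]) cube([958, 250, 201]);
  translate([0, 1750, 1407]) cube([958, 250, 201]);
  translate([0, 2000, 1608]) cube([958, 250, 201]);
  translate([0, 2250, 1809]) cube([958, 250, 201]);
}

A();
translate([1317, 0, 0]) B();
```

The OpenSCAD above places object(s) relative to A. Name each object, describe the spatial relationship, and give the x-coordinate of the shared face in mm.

A is a bench. B is a staircase. The staircase is against the bench's +x side, with their −y faces flush. The x-coordinate of the shared face is 1317 mm.

The bench's +x face and the staircase's −x face are both at x = 1317 mm.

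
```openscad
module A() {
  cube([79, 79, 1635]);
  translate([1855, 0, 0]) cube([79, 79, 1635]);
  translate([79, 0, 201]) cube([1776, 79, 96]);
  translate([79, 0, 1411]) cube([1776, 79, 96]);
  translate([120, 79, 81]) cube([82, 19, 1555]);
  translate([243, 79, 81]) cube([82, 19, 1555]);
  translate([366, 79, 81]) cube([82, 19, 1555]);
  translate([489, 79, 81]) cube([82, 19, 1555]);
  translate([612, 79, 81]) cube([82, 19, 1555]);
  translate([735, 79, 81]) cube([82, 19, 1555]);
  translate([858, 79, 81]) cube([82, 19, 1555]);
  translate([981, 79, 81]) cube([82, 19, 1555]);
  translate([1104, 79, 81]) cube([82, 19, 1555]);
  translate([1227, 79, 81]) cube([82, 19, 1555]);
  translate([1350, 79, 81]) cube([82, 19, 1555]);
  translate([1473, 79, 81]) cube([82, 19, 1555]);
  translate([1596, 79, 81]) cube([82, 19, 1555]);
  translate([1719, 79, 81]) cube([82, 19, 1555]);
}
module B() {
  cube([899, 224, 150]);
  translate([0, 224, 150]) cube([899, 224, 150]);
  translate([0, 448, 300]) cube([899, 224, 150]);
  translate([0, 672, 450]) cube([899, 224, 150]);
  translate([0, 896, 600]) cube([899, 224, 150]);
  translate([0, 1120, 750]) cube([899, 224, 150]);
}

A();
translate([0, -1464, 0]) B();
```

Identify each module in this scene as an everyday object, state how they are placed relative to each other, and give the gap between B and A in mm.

A is a fence section. B is a staircase. The staircase is on the floor beside the fence section on its −y side. The gap between the staircase and the fence section is 120 mm.

The staircase's nearest face is 120 mm from the fence section's −y face.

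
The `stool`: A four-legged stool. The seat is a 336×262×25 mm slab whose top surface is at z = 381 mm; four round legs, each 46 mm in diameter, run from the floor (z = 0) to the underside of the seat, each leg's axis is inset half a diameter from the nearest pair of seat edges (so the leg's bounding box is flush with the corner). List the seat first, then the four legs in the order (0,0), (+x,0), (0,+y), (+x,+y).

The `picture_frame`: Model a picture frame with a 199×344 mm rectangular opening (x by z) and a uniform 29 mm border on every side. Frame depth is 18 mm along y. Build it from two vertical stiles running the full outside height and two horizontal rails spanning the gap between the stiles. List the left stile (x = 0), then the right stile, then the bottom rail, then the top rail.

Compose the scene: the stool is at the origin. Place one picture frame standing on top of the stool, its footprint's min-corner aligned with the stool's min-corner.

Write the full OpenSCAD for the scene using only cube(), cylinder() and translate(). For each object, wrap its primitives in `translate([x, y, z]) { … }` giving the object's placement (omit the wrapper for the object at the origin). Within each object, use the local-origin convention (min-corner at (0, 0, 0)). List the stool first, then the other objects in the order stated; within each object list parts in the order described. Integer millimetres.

translate([0, 0, 356]) cube([336, 262, 25]);
translate([23, 23, 0]) cylinder(h = 356, r = 23);
translate([313, 23, 0]) cylinder(h = 356, r = 23);
translate([23, 239, 0]) cylinder(h = 356, r = 23);
translate([313, 239, 0]) cylinder(h = 356, r = 23);
translate([0, 0, 381]) {
  cube([29, 18, 402]);
  translate([228, 0, 0]) cube([29, 18, 402]);
  translate([29, 0, 0]) cube([199, 18, 29]);
  translate([29, 0, 373]) cube([199, 18, 29]);
}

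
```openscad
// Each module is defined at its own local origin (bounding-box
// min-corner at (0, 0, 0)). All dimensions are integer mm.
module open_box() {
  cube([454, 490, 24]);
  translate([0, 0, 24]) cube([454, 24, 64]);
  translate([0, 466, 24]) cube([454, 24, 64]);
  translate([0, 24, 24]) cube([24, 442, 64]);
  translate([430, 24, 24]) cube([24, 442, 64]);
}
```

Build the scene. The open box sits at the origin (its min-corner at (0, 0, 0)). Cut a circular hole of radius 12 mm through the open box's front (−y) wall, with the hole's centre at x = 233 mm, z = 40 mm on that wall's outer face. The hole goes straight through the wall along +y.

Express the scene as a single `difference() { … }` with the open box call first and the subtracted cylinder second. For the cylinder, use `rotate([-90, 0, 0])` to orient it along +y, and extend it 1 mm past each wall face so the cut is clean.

difference() {
  open_box();
  translate([233, -1, 40]) rotate([-90, 0, 0]) cylinder(h = 26, r = 12);
}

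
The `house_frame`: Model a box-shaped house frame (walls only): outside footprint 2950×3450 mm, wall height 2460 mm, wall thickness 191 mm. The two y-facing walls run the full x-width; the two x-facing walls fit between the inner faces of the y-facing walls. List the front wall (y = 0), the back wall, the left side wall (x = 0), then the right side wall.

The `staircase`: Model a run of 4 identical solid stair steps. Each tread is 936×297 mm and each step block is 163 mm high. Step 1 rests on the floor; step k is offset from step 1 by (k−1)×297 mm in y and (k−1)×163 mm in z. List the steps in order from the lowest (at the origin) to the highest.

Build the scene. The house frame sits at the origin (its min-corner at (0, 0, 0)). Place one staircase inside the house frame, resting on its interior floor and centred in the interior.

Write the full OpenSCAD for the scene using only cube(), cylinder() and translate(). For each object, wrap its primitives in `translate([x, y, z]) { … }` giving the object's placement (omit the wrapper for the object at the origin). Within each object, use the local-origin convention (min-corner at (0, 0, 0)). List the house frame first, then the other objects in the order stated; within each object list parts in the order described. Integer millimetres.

cube([2950, 191, 2460]);
translate([0, 3259, 0]) cube([2950, 191, 2460]);
translate([0, 191, 0]) cube([191, 3068, 2460]);
translate([2759, 191, 0]) cube([191, 3068, 2460]);
translate([1007, 1131, 0]) {
  cube([936, 297, 163]);
  translate([0, 297, 163]) cube([936, 297, 163]);
  translate([0, 594, 326]) cube([936, 297, 163]);
  translate([0, 891, 489]) cube([936, 297, 163]);
}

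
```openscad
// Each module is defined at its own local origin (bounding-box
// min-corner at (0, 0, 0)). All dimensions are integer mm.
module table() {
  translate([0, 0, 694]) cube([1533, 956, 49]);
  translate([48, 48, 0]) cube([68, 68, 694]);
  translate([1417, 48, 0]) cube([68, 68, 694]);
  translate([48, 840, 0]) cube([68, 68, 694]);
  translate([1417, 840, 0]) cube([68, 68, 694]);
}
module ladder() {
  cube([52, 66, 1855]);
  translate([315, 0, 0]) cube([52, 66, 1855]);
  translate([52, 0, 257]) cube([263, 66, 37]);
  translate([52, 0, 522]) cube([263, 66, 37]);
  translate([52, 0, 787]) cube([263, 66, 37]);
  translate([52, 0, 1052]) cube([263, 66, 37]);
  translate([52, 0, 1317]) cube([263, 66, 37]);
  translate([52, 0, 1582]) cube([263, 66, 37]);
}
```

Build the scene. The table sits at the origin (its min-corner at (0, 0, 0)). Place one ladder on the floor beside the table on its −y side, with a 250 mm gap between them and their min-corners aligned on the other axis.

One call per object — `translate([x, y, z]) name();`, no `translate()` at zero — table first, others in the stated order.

table();
translate([0, -316, 0]) ladder();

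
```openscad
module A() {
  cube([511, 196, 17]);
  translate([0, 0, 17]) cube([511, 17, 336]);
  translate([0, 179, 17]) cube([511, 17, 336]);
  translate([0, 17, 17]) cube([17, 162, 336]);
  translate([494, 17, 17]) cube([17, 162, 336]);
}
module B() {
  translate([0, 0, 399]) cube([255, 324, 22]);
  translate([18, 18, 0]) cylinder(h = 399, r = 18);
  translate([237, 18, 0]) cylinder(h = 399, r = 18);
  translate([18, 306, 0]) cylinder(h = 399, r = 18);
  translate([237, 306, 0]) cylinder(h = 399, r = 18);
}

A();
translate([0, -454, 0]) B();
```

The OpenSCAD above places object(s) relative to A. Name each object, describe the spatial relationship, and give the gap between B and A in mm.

A is an open box. B is a stool. The stool is on the floor beside the open box on its −y side. The gap between the stool and the open box is 130 mm.

The stool's nearest face is 130 mm from the open box's −y face.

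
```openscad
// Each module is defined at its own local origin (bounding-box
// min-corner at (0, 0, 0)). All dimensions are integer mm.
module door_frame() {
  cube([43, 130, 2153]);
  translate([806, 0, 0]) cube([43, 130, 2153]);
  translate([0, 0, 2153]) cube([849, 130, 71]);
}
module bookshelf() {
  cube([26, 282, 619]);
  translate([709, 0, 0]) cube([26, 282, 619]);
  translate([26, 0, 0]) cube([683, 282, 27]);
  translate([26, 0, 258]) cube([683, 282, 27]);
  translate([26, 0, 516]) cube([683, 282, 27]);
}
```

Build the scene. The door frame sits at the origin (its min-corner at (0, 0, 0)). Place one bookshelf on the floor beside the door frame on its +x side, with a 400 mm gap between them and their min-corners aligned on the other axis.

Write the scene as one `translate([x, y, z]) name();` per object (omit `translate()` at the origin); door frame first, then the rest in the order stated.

door_frame();
translate([1249, 0, 0]) bookshelf();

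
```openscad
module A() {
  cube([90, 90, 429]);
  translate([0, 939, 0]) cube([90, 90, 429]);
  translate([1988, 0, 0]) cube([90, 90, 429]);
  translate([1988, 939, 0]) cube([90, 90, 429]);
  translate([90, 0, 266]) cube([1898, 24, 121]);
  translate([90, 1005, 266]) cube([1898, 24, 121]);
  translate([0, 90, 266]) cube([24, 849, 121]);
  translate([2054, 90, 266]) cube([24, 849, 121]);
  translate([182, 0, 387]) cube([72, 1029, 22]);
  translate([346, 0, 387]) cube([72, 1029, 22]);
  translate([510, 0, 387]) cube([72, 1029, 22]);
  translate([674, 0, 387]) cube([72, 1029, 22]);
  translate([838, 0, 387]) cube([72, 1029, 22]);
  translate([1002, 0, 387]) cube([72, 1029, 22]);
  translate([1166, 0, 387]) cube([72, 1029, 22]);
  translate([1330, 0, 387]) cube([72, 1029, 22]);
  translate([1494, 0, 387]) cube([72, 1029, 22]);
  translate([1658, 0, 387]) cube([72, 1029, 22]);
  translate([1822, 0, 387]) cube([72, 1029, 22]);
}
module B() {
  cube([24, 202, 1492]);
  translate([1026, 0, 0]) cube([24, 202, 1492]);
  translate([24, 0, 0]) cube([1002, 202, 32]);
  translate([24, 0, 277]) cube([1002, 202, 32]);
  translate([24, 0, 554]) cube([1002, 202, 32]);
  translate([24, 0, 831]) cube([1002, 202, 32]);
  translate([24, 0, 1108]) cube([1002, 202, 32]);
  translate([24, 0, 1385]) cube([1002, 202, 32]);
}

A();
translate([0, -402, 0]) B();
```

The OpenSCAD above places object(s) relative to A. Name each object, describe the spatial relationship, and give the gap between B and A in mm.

The bookshelf's nearest face is 200 mm from the bed frame's −y face.

A is a bed frame. B is a bookshelf. The bookshelf is on the floor beside the bed frame on its −y side. The gap between the bookshelf and the bed frame is 200 mm.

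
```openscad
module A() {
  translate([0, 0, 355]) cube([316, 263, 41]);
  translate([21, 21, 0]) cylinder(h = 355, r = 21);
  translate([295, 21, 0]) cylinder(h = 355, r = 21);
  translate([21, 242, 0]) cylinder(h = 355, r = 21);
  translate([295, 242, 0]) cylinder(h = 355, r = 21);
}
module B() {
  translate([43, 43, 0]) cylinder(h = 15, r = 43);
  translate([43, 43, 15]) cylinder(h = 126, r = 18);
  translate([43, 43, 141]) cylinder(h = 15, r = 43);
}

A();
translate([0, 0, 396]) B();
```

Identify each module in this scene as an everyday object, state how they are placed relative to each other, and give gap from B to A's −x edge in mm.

The spool's min-x is at 0; the stool's min-x is 0; gap = 0 mm.

A is a stool. B is a spool. The spool is on top of the stool. The gap from the spool to the stool's −x edge is 0 mm.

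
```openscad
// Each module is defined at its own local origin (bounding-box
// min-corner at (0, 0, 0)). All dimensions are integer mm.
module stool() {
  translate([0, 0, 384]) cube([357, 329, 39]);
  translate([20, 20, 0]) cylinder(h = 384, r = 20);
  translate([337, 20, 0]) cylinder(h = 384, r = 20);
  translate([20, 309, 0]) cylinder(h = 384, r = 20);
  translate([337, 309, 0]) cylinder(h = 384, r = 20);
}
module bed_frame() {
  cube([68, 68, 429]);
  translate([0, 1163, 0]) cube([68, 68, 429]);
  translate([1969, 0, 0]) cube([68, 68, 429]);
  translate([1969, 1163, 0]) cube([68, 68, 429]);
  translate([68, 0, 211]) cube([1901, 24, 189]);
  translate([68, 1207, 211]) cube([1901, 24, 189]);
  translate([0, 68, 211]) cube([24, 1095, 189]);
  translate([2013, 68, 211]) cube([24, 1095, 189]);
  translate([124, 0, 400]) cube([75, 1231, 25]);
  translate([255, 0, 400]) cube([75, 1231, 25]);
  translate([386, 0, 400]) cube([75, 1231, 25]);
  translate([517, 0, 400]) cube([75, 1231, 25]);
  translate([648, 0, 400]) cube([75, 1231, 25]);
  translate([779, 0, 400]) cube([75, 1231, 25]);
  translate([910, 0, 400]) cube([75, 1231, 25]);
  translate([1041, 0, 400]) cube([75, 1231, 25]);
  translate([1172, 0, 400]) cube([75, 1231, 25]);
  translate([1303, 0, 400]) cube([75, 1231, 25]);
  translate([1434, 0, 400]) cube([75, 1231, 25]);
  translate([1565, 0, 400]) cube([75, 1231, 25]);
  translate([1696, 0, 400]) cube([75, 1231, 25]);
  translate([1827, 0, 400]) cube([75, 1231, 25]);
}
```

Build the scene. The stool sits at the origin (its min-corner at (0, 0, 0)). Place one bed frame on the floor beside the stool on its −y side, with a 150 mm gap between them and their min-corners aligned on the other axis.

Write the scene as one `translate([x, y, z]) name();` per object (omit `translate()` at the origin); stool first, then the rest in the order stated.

stool();
translate([0, -1381, 0]) bed_frame();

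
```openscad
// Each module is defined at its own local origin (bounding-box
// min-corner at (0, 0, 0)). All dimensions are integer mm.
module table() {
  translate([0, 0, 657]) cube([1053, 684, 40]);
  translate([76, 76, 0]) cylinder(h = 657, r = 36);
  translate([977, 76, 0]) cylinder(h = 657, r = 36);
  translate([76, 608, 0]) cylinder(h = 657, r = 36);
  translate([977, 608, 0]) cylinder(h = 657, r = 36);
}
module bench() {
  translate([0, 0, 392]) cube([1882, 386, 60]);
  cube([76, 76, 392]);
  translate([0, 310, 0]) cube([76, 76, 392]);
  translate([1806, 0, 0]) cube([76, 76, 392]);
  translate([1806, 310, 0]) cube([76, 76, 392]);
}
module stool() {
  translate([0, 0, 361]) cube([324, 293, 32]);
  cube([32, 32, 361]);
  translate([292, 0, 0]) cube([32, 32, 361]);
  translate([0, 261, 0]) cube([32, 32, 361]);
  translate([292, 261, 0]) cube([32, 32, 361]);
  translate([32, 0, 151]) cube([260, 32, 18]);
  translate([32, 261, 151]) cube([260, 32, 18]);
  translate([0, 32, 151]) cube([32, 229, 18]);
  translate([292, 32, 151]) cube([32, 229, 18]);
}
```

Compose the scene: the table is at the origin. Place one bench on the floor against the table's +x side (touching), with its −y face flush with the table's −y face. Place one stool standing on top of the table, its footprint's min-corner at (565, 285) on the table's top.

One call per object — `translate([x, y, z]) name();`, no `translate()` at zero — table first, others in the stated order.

table();
translate([1053, 0, 0]) bench();
translate([565, 285, 697]) stool();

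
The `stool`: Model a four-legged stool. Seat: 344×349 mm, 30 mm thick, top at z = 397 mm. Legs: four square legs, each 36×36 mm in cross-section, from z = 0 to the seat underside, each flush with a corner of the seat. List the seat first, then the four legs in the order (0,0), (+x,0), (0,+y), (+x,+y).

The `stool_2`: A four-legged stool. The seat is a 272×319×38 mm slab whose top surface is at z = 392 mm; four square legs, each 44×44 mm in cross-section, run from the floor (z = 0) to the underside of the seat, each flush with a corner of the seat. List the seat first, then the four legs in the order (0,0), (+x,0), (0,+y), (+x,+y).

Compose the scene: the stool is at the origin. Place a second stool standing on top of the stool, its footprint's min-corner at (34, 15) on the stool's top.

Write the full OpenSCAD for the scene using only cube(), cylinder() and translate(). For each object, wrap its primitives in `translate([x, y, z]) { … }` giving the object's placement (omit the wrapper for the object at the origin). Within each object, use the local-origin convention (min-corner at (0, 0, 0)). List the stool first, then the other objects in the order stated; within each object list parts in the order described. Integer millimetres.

translate([0, 0, 367]) cube([344, 349, 30]);
cube([36, 36, 367]);
translate([308, 0, 0]) cube([36, 36, 367]);
translate([0, 313, 0]) cube([36, 36, 367]);
translate([308, 313, 0]) cube([36, 36, 367]);
translate([34, 15, 397]) {
  translate([0, 0, 354]) cube([272, 319, 38]);
  cube([44, 44, 354]);
  translate([228, 0, 0]) cube([44, 44, 354]);
  translate([0, 275, 0]) cube([44, 44, 354]);
  translate([228, 275, 0]) cube([44, 44, 354]);
}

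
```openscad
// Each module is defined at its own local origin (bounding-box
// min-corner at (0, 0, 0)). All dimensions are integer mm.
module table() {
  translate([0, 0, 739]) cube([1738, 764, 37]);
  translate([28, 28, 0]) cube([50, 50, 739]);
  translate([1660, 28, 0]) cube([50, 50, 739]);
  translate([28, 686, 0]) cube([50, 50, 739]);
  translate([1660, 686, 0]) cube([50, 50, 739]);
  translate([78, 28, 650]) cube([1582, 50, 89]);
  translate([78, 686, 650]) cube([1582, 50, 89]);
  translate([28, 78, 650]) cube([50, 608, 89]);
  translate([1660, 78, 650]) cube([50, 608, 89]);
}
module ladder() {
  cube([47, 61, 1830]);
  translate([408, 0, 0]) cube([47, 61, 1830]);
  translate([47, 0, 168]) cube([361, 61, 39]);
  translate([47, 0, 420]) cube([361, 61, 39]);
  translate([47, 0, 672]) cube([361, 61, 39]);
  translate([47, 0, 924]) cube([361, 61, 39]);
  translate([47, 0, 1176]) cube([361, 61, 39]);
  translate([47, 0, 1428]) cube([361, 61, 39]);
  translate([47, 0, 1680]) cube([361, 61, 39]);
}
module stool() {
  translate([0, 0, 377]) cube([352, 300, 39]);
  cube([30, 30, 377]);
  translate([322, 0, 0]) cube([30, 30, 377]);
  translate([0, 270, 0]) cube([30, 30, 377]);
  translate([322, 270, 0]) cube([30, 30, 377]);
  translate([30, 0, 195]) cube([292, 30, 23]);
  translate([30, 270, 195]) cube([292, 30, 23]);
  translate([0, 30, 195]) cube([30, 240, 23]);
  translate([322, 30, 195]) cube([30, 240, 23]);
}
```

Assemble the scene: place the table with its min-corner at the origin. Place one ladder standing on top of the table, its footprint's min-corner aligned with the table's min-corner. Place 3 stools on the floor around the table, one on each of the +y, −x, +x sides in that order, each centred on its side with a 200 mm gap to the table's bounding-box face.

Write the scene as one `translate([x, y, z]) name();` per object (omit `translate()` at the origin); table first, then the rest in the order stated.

table();
translate([0, 0, 776]) ladder();
translate([693, 964, 0]) stool();
translate([-552, 232, 0]) stool();
translate([1938, 232, 0]) stool();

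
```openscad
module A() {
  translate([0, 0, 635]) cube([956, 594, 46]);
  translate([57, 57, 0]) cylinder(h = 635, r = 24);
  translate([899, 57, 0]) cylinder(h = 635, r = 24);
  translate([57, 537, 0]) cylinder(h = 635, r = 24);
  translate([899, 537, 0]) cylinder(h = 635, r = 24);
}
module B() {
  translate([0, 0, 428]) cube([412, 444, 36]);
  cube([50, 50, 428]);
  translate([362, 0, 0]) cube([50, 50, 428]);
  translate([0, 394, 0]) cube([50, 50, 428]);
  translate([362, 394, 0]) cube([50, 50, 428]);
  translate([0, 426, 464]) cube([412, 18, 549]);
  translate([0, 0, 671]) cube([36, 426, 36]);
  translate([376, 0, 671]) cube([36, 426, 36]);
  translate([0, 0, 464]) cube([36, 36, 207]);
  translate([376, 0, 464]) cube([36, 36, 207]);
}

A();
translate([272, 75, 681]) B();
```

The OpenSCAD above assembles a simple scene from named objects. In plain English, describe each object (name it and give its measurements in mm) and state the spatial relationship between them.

A is a table with a 956×594 mm rectangular top, 46 mm thick, top surface at z = 681 mm, supported by four round legs of 48 mm diameter, each leg's bounding box inset 33 mm from the nearest pair of top edges, running from the floor.

B is a chair: 412×444 mm seat, 36 mm thick, top at z = 464 mm, on four 50 mm square corner legs flush with the seat edges. A 18 mm thick backrest slab spans the full seat width, extending 549 mm above the seat top, its back face flush with the seat's +y edge. Two armrests of 36×36 mm section run along each side from the seat's front edge to the front of the backrest, top faces 243 mm above the seat top and outer faces flush with the seat's x-edges; a 36×36 mm post under the front of each armrest stands on the seat at the front corner.

The chair is on top of the table, centred.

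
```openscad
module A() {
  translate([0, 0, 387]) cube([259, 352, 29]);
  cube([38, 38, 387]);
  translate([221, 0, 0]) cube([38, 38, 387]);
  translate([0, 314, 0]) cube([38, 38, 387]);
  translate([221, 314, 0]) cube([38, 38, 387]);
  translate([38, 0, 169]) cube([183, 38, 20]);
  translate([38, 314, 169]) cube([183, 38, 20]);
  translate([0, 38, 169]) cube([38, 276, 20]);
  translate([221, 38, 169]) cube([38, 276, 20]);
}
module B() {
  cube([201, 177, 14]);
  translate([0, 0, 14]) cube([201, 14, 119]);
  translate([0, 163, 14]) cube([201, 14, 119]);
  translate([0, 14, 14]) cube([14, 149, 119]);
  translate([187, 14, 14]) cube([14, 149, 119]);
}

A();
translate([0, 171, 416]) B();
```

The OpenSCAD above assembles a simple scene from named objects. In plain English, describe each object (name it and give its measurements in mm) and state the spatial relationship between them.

A is a four-legged stool. The seat is 259×352 mm, 29 mm thick, top at z = 416 mm. It stands on four square legs, each 38×38 mm in cross-section, from z = 0 to the seat underside, each flush with a corner of the seat. Four stretchers, 38 mm wide and 20 mm tall, connect adjacent legs with their undersides at z = 169 mm, each running between the inner faces of the legs it joins and aligned with the legs' outer faces on the other axis.

B is an open storage box with external size 201×177×133 mm and wall thickness 14 mm (the base is also 14 mm thick). The base covers the whole footprint; the four walls stand on the base, with the y-facing walls full-width and the x-facing walls fitting between their inner faces.

The open box is on top of the stool.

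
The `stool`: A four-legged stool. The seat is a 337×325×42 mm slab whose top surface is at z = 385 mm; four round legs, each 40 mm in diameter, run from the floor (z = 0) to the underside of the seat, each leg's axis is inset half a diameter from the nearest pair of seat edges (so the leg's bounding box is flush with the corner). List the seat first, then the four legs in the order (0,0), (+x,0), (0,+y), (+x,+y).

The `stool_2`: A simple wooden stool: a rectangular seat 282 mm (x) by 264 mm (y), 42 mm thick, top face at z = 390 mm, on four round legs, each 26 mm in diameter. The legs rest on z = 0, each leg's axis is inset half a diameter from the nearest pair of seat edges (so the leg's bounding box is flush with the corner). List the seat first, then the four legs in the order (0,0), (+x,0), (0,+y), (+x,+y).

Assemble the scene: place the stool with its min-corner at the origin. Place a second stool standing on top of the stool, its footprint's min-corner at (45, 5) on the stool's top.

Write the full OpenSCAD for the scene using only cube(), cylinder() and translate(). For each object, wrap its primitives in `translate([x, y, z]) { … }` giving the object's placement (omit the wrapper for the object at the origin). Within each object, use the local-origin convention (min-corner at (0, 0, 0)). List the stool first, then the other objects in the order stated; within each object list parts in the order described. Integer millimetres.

translate([0, 0, 343]) cube([337, 325, 42]);
translate([20, 20, 0]) cylinder(h = 343, r = 20);
translate([317, 20, 0]) cylinder(h = 343, r = 20);
translate([20, 305, 0]) cylinder(h = 343, r = 20);
translate([317, 305, 0]) cylinder(h = 343, r = 20);
translate([45, 5, 385]) {
  translate([0, 0, 348]) cube([282, 264, 42]);
  translate([13, 13, 0]) cylinder(h = 348, r = 13);
  translate([269, 13, 0]) cylinder(h = 348, r = 13);
  translate([13, 251, 0]) cylinder(h = 348, r = 13);
  translate([269, 251, 0]) cylinder(h = 348, r = 13);
}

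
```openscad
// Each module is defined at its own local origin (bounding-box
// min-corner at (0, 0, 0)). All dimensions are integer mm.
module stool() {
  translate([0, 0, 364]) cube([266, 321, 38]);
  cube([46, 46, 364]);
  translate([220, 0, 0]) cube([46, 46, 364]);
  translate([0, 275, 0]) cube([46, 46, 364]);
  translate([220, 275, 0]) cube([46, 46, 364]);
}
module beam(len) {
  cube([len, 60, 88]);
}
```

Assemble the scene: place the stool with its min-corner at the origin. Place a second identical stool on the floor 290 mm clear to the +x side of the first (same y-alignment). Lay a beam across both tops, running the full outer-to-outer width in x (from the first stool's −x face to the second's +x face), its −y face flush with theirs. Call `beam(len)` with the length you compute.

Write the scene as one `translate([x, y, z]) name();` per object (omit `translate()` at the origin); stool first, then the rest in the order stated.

stool();
translate([556, 0, 0]) stool();
translate([0, 0, 402]) beam(822);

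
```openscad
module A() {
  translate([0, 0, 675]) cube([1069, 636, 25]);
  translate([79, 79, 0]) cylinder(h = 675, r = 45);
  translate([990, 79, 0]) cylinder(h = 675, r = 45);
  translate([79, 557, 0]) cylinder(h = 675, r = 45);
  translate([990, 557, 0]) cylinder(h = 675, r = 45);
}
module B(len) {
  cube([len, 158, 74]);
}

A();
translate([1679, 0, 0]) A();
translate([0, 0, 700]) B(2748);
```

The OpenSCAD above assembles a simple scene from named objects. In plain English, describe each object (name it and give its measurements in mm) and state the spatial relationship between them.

A is a table: top 1069 mm (x) × 636 mm (y), 25 mm thick, upper face at z = 700 mm, on four round legs of 90 mm diameter, each leg's bounding box inset 34 mm from the nearest pair of top edges, running from z = 0 to the bottom of the top.

B is a rectangular beam 2748 mm long (x), 158 mm deep (y), 74 mm thick (z).

The beam spans the tops of two tables placed 610 mm apart, resting at z = 700 mm.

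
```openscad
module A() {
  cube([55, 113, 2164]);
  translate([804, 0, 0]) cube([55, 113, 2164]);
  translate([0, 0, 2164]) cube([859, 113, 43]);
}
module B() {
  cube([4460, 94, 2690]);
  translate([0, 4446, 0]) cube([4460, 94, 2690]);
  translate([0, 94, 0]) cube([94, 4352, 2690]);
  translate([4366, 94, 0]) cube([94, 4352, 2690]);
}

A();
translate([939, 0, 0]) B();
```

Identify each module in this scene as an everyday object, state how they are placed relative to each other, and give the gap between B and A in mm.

The house frame's nearest face is 80 mm from the door frame's +x face.

A is a door frame. B is a house frame. The house frame is on the floor beside the door frame on its +x side. The gap between the house frame and the door frame is 80 mm.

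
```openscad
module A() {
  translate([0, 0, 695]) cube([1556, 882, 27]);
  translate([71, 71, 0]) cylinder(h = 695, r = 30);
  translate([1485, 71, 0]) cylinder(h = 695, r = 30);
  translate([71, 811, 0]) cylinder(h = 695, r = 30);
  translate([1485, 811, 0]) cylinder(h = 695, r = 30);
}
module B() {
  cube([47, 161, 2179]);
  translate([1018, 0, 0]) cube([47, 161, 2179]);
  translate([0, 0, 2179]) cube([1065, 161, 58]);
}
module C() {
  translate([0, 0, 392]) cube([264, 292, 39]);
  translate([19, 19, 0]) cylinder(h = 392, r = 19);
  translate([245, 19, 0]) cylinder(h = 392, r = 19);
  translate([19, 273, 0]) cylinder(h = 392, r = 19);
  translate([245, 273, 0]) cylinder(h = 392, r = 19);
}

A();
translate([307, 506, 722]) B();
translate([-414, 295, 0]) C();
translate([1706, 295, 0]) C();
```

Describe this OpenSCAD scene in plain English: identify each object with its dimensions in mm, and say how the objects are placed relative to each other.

A is a rectangular dining table. The top is 1556×882×27 mm with its upper surface at z = 722 mm. It stands on four round legs of 60 mm diameter, each leg's bounding box inset 41 mm from the nearest pair of top edges, running from the floor to the underside of the top.

B is a door frame. The clear opening is 971 mm wide and 2179 mm high. Two 47 mm wide jambs, 161 mm deep, stand either side of the opening from the floor to the top of the opening. A 58 mm thick head sits across the top of both jambs, spanning the full outside width of the frame.

C is a four-legged stool. The seat is 264×292 mm, 39 mm thick, top at z = 431 mm. It stands on four round legs, each 38 mm in diameter, from z = 0 to the seat underside, each leg's axis is inset half a diameter from the nearest pair of seat edges (so the leg's bounding box is flush with the corner).

The door frame is on top of the table. Two stools sit around the table at the −x, +x sides.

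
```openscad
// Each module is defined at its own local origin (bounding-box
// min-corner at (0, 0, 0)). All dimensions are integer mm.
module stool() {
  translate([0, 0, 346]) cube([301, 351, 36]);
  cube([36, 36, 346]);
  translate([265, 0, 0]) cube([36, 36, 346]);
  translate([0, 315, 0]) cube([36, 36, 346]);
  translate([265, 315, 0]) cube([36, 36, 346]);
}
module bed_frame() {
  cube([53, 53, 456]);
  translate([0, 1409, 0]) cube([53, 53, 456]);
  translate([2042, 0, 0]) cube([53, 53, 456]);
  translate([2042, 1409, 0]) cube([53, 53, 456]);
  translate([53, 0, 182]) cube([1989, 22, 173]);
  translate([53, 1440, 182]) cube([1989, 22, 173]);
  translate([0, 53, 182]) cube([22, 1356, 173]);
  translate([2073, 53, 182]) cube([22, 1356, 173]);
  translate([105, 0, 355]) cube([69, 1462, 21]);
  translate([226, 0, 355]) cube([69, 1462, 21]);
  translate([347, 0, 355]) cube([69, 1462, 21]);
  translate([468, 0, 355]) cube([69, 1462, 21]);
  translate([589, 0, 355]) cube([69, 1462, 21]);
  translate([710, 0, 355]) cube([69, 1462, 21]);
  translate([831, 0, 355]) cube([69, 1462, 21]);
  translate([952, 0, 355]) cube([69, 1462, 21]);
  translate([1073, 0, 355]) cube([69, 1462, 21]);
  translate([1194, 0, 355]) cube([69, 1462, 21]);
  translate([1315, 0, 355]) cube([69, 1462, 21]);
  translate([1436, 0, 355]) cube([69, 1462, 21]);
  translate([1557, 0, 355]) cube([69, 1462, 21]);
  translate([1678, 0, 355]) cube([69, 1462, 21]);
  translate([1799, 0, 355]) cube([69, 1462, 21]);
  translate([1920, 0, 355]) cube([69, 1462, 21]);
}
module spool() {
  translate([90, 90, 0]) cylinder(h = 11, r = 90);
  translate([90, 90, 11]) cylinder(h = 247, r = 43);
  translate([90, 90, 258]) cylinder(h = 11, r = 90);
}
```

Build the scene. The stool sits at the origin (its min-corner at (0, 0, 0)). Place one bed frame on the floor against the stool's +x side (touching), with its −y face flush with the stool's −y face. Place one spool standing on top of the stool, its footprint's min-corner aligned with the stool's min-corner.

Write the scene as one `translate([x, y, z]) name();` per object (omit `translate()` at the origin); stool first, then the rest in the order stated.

stool();
translate([301, 0, 0]) bed_frame();
translate([0, 0, 382]) spool();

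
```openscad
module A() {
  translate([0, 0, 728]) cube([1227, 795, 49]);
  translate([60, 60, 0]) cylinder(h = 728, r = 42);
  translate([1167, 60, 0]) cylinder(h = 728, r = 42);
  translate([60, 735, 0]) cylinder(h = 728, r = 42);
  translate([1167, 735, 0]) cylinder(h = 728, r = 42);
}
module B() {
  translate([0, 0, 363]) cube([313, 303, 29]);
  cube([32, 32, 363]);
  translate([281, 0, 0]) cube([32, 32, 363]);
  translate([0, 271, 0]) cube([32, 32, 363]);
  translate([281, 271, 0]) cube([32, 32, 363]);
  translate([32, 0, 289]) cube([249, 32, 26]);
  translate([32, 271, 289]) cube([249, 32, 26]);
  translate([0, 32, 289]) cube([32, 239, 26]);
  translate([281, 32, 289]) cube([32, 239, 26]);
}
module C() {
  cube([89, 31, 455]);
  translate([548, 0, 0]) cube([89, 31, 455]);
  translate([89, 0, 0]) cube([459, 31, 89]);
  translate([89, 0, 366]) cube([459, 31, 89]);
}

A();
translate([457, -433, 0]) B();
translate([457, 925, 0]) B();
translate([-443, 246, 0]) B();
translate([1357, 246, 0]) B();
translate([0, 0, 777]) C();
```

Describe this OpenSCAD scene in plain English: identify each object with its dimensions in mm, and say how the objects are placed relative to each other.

A is a table with a 1227×795 mm rectangular top, 49 mm thick, top surface at z = 777 mm, supported by four round legs of 84 mm diameter, each leg's bounding box inset 18 mm from the nearest pair of top edges, running from the floor.

B is a four-legged stool. The seat is 313×303 mm, 29 mm thick, top at z = 392 mm. It stands on four square legs, each 32×32 mm in cross-section, from z = 0 to the seat underside, each flush with a corner of the seat. Four stretchers, 32 mm wide and 26 mm tall, connect adjacent legs with their undersides at z = 289 mm, each running between the inner faces of the legs it joins and aligned with the legs' outer faces on the other axis.

C is a rectangular picture frame lying in the x–z plane (depth along y). The opening is 459 mm wide (x) by 277 mm tall (z), surrounded by a border 89 mm wide on all four sides. The frame is 31 mm deep and is made of two full-height vertical stiles with two horizontal rails fitted between them.

Four stools sit around the table at the −y, +y, −x, +x sides. The picture frame is on top of the table.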